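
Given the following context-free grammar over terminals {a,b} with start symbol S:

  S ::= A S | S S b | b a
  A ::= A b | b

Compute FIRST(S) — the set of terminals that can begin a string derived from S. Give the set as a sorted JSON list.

Compute FIRST by fixpoint:
pass 1:
  A via A→b: +{b}
  S via S→A S: +{b}
  S: {b}  A: {b}
pass 2: (stable)
  S: {b}  A: {b}

FIRST(S) = ["b"]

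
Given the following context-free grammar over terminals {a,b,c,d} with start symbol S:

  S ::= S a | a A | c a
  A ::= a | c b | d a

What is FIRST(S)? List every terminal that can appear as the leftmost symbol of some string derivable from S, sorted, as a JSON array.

Compute FIRST by fixpoint:
[1]
  A via A→a: +{a}
  A via A→c b: +{c}
  A via A→d a: +{d}
  S via S→a A: +{a}
  S via S→c a: +{c}
  FIRST(S)={a,c}  FIRST(A)={a,c,d}
[2] (stable)
  FIRST(S)={a,c}  FIRST(A)={a,c,d}

FIRST(S) = ["a", "c"]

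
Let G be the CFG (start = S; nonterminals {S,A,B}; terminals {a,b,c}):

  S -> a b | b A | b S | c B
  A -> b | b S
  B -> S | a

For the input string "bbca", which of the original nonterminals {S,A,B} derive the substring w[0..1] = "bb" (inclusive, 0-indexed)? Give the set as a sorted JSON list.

CNF form of G:
  S -> T0 A | T0 S | T1 T0 | T2 B
  A -> T0 S | b
  B -> T0 A | T0 S | T1 T0 | T2 B | a
  T0 -> b
  T1 -> a
  T2 -> c

Fill CYK table bottom-up — only the sub-triangle for w[0..1]:
  [0..0]={A,T0}  "b"  orig:{A}
  [1..1]={A,T0}  "b"  orig:{A}
  [0..1]={B,S}  "bb"

Original NTs in T[0,1] deriving "bb": ["B", "S"]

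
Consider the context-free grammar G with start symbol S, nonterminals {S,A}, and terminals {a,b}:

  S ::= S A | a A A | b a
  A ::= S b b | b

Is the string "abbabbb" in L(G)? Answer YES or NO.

Convert to CNF:
  S -> S A | T0 T1 | T1 X3
  A -> S X2 | b
  T0 -> b
  T1 -> a
  X2 -> T0 T0
  X3 -> A A

Fill CYK table bottom-up:
  [0..0]={T1}  "a"  orig:{}
  [1..1]={A,T0}  "b"  orig:{A}
  [2..2]={A,T0}  "b"  orig:{A}
  [3..3]={T1}  "a"  orig:{}
  [4..4]={A,T0}  "b"  orig:{A}
  [5..5]={A,T0}  "b"  orig:{A}
  [6..6]={A,T0}  "b"  orig:{A}
  [0..1]=∅  "ab"
  [1..2]={X2,X3}  "bb"  orig:{}
  [2..3]={S}  "ba"
  [3..4]=∅  "ab"
  [4..5]={X2,X3}  "bb"  orig:{}
  [5..6]={X2,X3}  "bb"  orig:{}
  [0..2]={S}  "abb"
  [1..3]=∅  "bba"
  [2..4]={S}  "bab"
  [3..5]={S}  "abb"
  [4..6]=∅  "bbb"
  [0..3]=∅  "abba"
  [1..4]=∅  "bbab"
  [2..5]={A,S}  "babb"
  [3..6]={S}  "abbb"
  [0..4]=∅  "abbab"
  [1..5]={X3}  "bbabb"  orig:{}
  [2..6]={A,S,X3}  "babbb"  orig:{A,S}
  [0..5]={S}  "abbabb"
  [1..6]={X3}  "bbabbb"  orig:{}
  [0..6]={S}  "abbabbb"

S ∈ T[0,6] ⇒ YES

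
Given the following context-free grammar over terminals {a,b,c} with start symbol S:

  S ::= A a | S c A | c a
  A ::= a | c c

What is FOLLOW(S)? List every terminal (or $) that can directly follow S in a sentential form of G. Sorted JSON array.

FIRST iteration:
[1]
  A via A→a: +{a}
  A via A→c c: +{c}
  S via S→A a: +{a,c}
  S: {a,c}  A: {a,c}
[2] — fixpoint
  S: {a,c}  A: {a,c}

FOLLOW iteration:
FOLLOW(S) := {$}
[1]
  S→A a: FOLLOW(A) ⊇ FIRST(a) = {a}; new: +{a}
  S→S c A: FOLLOW(S) ⊇ FIRST(c) = {c}; new: +{c}
  S→S c A: FOLLOW(A) ⊇ FOLLOW(S) ⊇ {$,c}; new: +{$,c}
  FOLLOW[S]={$,c}  FOLLOW[A]={$,a,c}
[2] (stable)
  FOLLOW[S]={$,c}  FOLLOW[A]={$,a,c}

FOLLOW(S) = ["$", "c"]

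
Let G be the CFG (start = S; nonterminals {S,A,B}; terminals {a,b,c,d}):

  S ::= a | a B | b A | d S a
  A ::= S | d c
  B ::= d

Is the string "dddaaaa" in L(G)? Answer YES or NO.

Convert to CNF:
  S -> T0 B | T1 A | T2 X5 | a
  A -> T0 B | T1 A | T2 T3 | T2 X4 | a
  B -> d
  T0 -> a
  T1 -> b
  T2 -> d
  T3 -> c
  X4 -> S T0
  X5 -> S T0

CYK table (by increasing span):
  T[0,0] 'd' = {B,T2}  orig:{B}
  T[1,1] 'd' = {B,T2}  orig:{B}
  T[2,2] 'd' = {B,T2}  orig:{B}
  T[3,3] 'a' = {A,S,T0}  orig:{A,S}
  T[4,4] 'a' = {A,S,T0}  orig:{A,S}
  T[5,5] 'a' = {A,S,T0}  orig:{A,S}
  T[6,6] 'a' = {A,S,T0}  orig:{A,S}
  T[0,1] 'dd' = ∅
  T[1,2] 'dd' = ∅
  T[2,3] 'da' = ∅
  T[3,4] 'aa' = {X4,X5}  orig:{}
  T[4,5] 'aa' = {X4,X5}  orig:{}
  T[5,6] 'aa' = {X4,X5}  orig:{}
  T[0,2] 'ddd' = ∅
  T[1,3] 'dda' = ∅
  T[2,4] 'daa' = {A,S}
  T[3,5] 'aaa' = ∅
  T[4,6] 'aaa' = ∅
  T[0,3] 'ddda' = ∅
  T[1,4] 'ddaa' = ∅
  T[2,5] 'daaa' = {X4,X5}  orig:{}
  T[3,6] 'aaaa' = ∅
  T[0,4] 'dddaa' = ∅
  T[1,5] 'ddaaa' = {A,S}
  T[2,6] 'daaaa' = ∅
  T[0,5] 'dddaaa' = ∅
  T[1,6] 'ddaaaa' = {X4,X5}  orig:{}
  T[0,6] 'dddaaaa' = {A,S}

S ∈ T[0,6] ⇒ YES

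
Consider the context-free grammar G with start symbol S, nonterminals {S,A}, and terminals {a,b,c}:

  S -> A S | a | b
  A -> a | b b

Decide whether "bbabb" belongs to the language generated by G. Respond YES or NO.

CNF form of G:
  S -> A S | a | b
  A -> T0 T0 | a
  T0 -> b

CYK table (by increasing span):
  cell(0,0) b: {S,T0}  orig:{S}
  cell(1,1) b: {S,T0}  orig:{S}
  cell(2,2) a: {A,S}
  cell(3,3) b: {S,T0}  orig:{S}
  cell(4,4) b: {S,T0}  orig:{S}
  cell(0,1) bb: {A}
  cell(1,2) ba: ∅
  cell(2,3) ab: {S}
  cell(3,4) bb: {A}
  cell(0,2) bba: {S}
  cell(1,3) bab: ∅
  cell(2,4) abb: ∅
  cell(0,3) bbab: {S}
  cell(1,4) babb: ∅
  cell(0,4) bbabb: ∅

S ∉ T[0,4] ⇒ NO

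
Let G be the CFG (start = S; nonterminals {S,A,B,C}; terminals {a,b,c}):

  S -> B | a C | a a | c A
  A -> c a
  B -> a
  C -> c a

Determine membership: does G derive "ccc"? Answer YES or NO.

CNF form of G:
  S -> T0 A | T1 C | T1 T1 | a
  A -> T0 T1
  B -> a
  C -> T0 T1
  T0 -> c
  T1 -> a

CYK table (by increasing span):
  [0..0]={T0}  "c"  orig:{}
  [1..1]={T0}  "c"  orig:{}
  [2..2]={T0}  "c"  orig:{}
  [0..1]=∅  "cc"
  [1..2]=∅  "cc"
  [0..2]=∅  "ccc"

S ∉ T[0,2] ⇒ NO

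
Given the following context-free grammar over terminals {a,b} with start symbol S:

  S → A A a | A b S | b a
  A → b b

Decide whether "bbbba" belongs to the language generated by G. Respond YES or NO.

CNF form of G:
  S -> A X2 | A X3 | T0 T1
  A -> T0 T0
  T0 -> b
  T1 -> a
  X2 -> A T1
  X3 -> T0 S

CYK table (by increasing span):
  [0..0]={T0}  "b"  orig:{}
  [1..1]={T0}  "b"  orig:{}
  [2..2]={T0}  "b"  orig:{}
  [3..3]={T0}  "b"  orig:{}
  [4..4]={T1}  "a"  orig:{}
  [0..1]={A}  "bb"
  [1..2]={A}  "bb"
  [2..3]={A}  "bb"
  [3..4]={S}  "ba"
  [0..2]=∅  "bbb"
  [1..3]=∅  "bbb"
  [2..4]={X2,X3}  "bba"  orig:{}
  [0..3]=∅  "bbbb"
  [1..4]=∅  "bbba"
  [0..4]={S}  "bbbba"

S ∈ T[0,4] ⇒ YES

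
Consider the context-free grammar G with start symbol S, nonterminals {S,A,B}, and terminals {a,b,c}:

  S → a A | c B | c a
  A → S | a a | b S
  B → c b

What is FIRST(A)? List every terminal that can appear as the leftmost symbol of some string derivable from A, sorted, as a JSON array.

Compute FIRST by fixpoint:
iter 1:
  A via A→a a: +{a}
  A via A→b S: +{b}
  B via B→c b: +{c}
  S via S→a A: +{a}
  S via S→c B: +{c}
  FIRST[S]={a,c}  FIRST[A]={a,b}  FIRST[B]={c}
iter 2:
  A via A→S: +{c}
  FIRST[S]={a,c}  FIRST[A]={a,b,c}  FIRST[B]={c}
iter 3: (stable)
  FIRST[S]={a,c}  FIRST[A]={a,b,c}  FIRST[B]={c}

FIRST(A) = ["a", "b", "c"]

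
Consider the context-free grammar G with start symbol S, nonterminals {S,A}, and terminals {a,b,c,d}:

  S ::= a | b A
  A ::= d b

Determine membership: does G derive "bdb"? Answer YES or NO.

CNF form of G:
  S -> T1 A | a
  A -> T0 T1
  T0 -> d
  T1 -> b

CYK fill:
  T[0,0] 'b' = {T1}  orig:{}
  T[1,1] 'd' = {T0}  orig:{}
  T[2,2] 'b' = {T1}  orig:{}
  T[0,1] 'bd' = ∅
  T[1,2] 'db' = {A}
  T[0,2] 'bdb' = {S}

S ∈ T[0,2] ⇒ YES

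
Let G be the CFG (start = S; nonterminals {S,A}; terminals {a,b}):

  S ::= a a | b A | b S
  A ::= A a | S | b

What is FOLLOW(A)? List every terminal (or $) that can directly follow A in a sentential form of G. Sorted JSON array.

FIRST sets, iterate to fixpoint:
pass 1:
  A via A→b: +{b}
  S via S→a a: +{a}
  S via S→b A: +{b}
  S: {a,b}  A: {b}
pass 2:
  A via A→S: +{a}
  S: {a,b}  A: {a,b}
pass 3: done
  S: {a,b}  A: {a,b}

FOLLOW iteration:
seed FOLLOW(S) with $
round 1:
  A→A a: FOLLOW(A) ⊇ FIRST(a) = {a}; new: +{a}
  A→S: FOLLOW(S) ⊇ FOLLOW(A) ⊇ {a}; new: +{a}
  S→b A: FOLLOW(A) ⊇ FOLLOW(S) ⊇ {$,a}; new: +{$}
  FOLLOW[S]={$,a}  FOLLOW[A]={$,a}
round 2: (stable)
  FOLLOW[S]={$,a}  FOLLOW[A]={$,a}

FOLLOW(A) = ["$", "a"]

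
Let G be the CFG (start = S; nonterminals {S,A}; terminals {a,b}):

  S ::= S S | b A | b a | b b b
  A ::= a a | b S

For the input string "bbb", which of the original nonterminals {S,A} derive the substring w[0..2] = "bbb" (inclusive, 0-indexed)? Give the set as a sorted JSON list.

Convert to CNF:
  S -> S S | T1 A | T1 T0 | T1 X2
  A -> T0 T0 | T1 S
  T0 -> a
  T1 -> b
  X2 -> T1 T1

CYK fill — only the sub-triangle for w[0..2]:
  T[0,0] 'b' = {T1}  orig:{}
  T[1,1] 'b' = {T1}  orig:{}
  T[2,2] 'b' = {T1}  orig:{}
  T[0,1] 'bb' = {X2}  orig:{}
  T[1,2] 'bb' = {X2}  orig:{}
  T[0,2] 'bbb' = {S}

Original NTs in T[0,2] deriving "bbb": ["S"]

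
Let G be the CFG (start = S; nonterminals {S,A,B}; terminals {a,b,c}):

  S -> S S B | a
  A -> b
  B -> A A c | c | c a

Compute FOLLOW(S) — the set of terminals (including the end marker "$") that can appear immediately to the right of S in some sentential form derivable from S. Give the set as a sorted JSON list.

FIRST iteration:
pass 1:
  A via A→b: +{b}
  B via B→A A c: +{b}
  B via B→c: +{c}
  S via S→a: +{a}
  FIRST[S]={a}  FIRST[A]={b}  FIRST[B]={b,c}
pass 2: done
  FIRST[S]={a}  FIRST[A]={b}  FIRST[B]={b,c}

FOLLOW sets:
initialize: $ ∈ FOLLOW(S)
iter 1:
  B→A A c: FOLLOW(A) ⊇ FIRST(A) = {b}; new: +{b}
  B→A A c: FOLLOW(A) ⊇ FIRST(c) = {c}; new: +{c}
  S→S S B: FOLLOW(S) ⊇ FIRST(S) = {a}; new: +{a}
  S→S S B: FOLLOW(S) ⊇ FIRST(B) = {b,c}; new: +{b,c}
  S→S S B: FOLLOW(B) ⊇ FOLLOW(S) ⊇ {$,a,b,c}; new: +{$,a,b,c}
  FOLLOW[S]={$,a,b,c}  FOLLOW[A]={b,c}  FOLLOW[B]={$,a,b,c}
iter 2: (no change)
  FOLLOW[S]={$,a,b,c}  FOLLOW[A]={b,c}  FOLLOW[B]={$,a,b,c}

FOLLOW(S) = ["$", "a", "b", "c"]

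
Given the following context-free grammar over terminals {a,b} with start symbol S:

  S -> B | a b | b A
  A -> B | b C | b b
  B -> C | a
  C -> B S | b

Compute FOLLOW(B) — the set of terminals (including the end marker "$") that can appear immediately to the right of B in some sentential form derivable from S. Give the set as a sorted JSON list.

Compute FIRST by fixpoint:
iter 1:
  A via A→b C: +{b}
  B via B→a: +{a}
  C via C→B S: +{a}
  C via C→b: +{b}
  S via S→B: +{a}
  S via S→b A: +{b}
  FIRST(S)={a,b}  FIRST(A)={b}  FIRST(B)={a}  FIRST(C)={a,b}
iter 2:
  A via A→B: +{a}
  B via B→C: +{b}
  FIRST(S)={a,b}  FIRST(A)={a,b}  FIRST(B)={a,b}  FIRST(C)={a,b}
iter 3: (stable)
  FIRST(S)={a,b}  FIRST(A)={a,b}  FIRST(B)={a,b}  FIRST(C)={a,b}

Compute FOLLOW by fixpoint:
FOLLOW(S) := {$}
[1]
  C→B S: FOLLOW(B) ⊇ FIRST(S) = {a,b}; new: +{a,b}
  S→B: FOLLOW(B) ⊇ FOLLOW(S) ⊇ {$}; new: +{$}
  S→b A: FOLLOW(A) ⊇ FOLLOW(S) ⊇ {$}; new: +{$}
  FOLLOW[S]={$}  FOLLOW[A]={$}  FOLLOW[B]={$,a,b}  FOLLOW[C]={}
[2]
  A→b C: FOLLOW(C) ⊇ FOLLOW(A) ⊇ {$}; new: +{$}
  B→C: FOLLOW(C) ⊇ FOLLOW(B) ⊇ {$,a,b}; new: +{a,b}
  C→B S: FOLLOW(S) ⊇ FOLLOW(C) ⊇ {$,a,b}; new: +{a,b}
  S→b A: FOLLOW(A) ⊇ FOLLOW(S) ⊇ {$,a,b}; new: +{a,b}
  FOLLOW[S]={$,a,b}  FOLLOW[A]={$,a,b}  FOLLOW[B]={$,a,b}  FOLLOW[C]={$,a,b}
[3] done
  FOLLOW[S]={$,a,b}  FOLLOW[A]={$,a,b}  FOLLOW[B]={$,a,b}  FOLLOW[C]={$,a,b}

FOLLOW(B) = ["$", "a", "b"]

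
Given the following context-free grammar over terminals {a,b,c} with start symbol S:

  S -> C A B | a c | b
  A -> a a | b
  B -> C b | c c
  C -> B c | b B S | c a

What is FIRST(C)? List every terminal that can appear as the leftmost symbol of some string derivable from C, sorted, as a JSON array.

FIRST iteration:
pass 1:
  A via A→a a: +{a}
  A via A→b: +{b}
  B via B→c c: +{c}
  C via C→B c: +{c}
  C via C→b B S: +{b}
  S via S→C A B: +{b,c}
  S via S→a c: +{a}
  S: {a,b,c}  A: {a,b}  B: {c}  C: {b,c}
pass 2:
  B via B→C b: +{b}
  S: {a,b,c}  A: {a,b}  B: {b,c}  C: {b,c}
pass 3: (no change)
  S: {a,b,c}  A: {a,b}  B: {b,c}  C: {b,c}

FIRST(C) = ["b", "c"]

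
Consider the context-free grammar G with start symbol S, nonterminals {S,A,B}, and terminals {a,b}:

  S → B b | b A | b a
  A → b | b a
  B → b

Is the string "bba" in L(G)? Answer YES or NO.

CNF form of G:
  S -> B T0 | T0 A | T0 T1
  A -> T0 T1 | b
  B -> b
  T0 -> b
  T1 -> a

Fill CYK table bottom-up:
  T[0,0] 'b' = {A,B,T0}  orig:{A,B}
  T[1,1] 'b' = {A,B,T0}  orig:{A,B}
  T[2,2] 'a' = {T1}  orig:{}
  T[0,1] 'bb' = {S}
  T[1,2] 'ba' = {A,S}
  T[0,2] 'bba' = {S}

S ∈ T[0,2] ⇒ YES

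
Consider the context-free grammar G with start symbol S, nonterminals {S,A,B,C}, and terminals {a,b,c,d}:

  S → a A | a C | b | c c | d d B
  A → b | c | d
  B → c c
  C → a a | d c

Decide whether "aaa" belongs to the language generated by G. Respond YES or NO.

CNF form of G:
  S -> T0 T0 | T1 A | T1 C | T2 X3 | b
  A -> b | c | d
  B -> T0 T0
  C -> T1 T1 | T2 T0
  T0 -> c
  T1 -> a
  T2 -> d
  X3 -> T2 B

Fill CYK table bottom-up:
  cell(0,0) a: {T1}  orig:{}
  cell(1,1) a: {T1}  orig:{}
  cell(2,2) a: {T1}  orig:{}
  cell(0,1) aa: {C}
  cell(1,2) aa: {C}
  cell(0,2) aaa: {S}

S ∈ T[0,2] ⇒ YES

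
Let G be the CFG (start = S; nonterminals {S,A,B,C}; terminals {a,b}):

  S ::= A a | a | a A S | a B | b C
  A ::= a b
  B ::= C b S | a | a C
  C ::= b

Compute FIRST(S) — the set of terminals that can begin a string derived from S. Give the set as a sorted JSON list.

Compute FIRST by fixpoint:
[1]
  A via A→a b: +{a}
  B via B→a: +{a}
  C via C→b: +{b}
  S via S→A a: +{a}
  S via S→b C: +{b}
  FIRST[S]={a,b}  FIRST[A]={a}  FIRST[B]={a}  FIRST[C]={b}
[2]
  B via B→C b S: +{b}
  FIRST[S]={a,b}  FIRST[A]={a}  FIRST[B]={a,b}  FIRST[C]={b}
[3] (stable)
  FIRST[S]={a,b}  FIRST[A]={a}  FIRST[B]={a,b}  FIRST[C]={b}

FIRST(S) = ["a", "b"]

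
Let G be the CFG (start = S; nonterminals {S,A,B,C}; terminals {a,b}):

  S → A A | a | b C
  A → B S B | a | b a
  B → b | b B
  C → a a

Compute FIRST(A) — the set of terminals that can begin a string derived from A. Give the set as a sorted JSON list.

FIRST iteration:
iter 1:
  A via A→a: +{a}
  A via A→b a: +{b}
  B via B→b: +{b}
  C via C→a a: +{a}
  S via S→A A: +{a,b}
  FIRST[S]={a,b}  FIRST[A]={a,b}  FIRST[B]={b}  FIRST[C]={a}
iter 2: done
  FIRST[S]={a,b}  FIRST[A]={a,b}  FIRST[B]={b}  FIRST[C]={a}

FIRST(A) = ["a", "b"]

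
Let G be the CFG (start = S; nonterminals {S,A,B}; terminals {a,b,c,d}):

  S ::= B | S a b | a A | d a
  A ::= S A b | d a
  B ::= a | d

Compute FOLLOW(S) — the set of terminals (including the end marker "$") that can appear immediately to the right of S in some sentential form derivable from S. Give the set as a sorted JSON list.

FIRST sets, iterate to fixpoint:
round 1:
  A via A→d a: +{d}
  B via B→a: +{a}
  B via B→d: +{d}
  S via S→B: +{a,d}
  FIRST(S)={a,d}  FIRST(A)={d}  FIRST(B)={a,d}
round 2:
  A via A→S A b: +{a}
  FIRST(S)={a,d}  FIRST(A)={a,d}  FIRST(B)={a,d}
round 3: (no change)
  FIRST(S)={a,d}  FIRST(A)={a,d}  FIRST(B)={a,d}

FOLLOW sets:
initialize: $ ∈ FOLLOW(S)
[1]
  A→S A b: FOLLOW(S) ⊇ FIRST(A) = {a,d}; new: +{a,d}
  A→S A b: FOLLOW(A) ⊇ FIRST(b) = {b}; new: +{b}
  S→B: FOLLOW(B) ⊇ FOLLOW(S) ⊇ {$,a,d}; new: +{$,a,d}
  S→a A: FOLLOW(A) ⊇ FOLLOW(S) ⊇ {$,a,d}; new: +{$,a,d}
  FOLLOW[S]={$,a,d}  FOLLOW[A]={$,a,b,d}  FOLLOW[B]={$,a,d}
[2] (stable)
  FOLLOW[S]={$,a,d}  FOLLOW[A]={$,a,b,d}  FOLLOW[B]={$,a,d}

FOLLOW(S) = ["$", "a", "d"]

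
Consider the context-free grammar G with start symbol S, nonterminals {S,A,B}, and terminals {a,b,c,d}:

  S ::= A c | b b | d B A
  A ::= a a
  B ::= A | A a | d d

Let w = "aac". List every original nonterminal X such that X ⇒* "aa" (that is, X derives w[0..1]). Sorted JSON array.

CNF form of G:
  S -> A T2 | T1 X4 | T3 T3
  A -> T0 T0
  B -> A T0 | T0 T0 | T1 T1
  T0 -> a
  T1 -> d
  T2 -> c
  T3 -> b
  X4 -> B A

CYK table (by increasing span), restricted to cells inside w[0..1]:
  [0..0]={T0}  "a"  orig:{}
  [1..1]={T0}  "a"  orig:{}
  [0..1]={A,B}  "aa"

Original NTs in T[0,1] deriving "aa": ["A", "B"]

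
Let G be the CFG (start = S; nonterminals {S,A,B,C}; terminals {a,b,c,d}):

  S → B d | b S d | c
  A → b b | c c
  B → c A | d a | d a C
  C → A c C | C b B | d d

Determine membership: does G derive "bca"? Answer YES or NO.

CNF form of G:
  S -> B T2 | T0 X7 | c
  A -> T0 T0 | T1 T1
  B -> T1 A | T2 T3 | T2 X4
  C -> A X5 | C X6 | T2 T2
  T0 -> b
  T1 -> c
  T2 -> d
  T3 -> a
  X4 -> T3 C
  X5 -> T1 C
  X6 -> T0 B
  X7 -> S T2

CYK table (by increasing span):
  [0..0]={T0}  "b"  orig:{}
  [1..1]={S,T1}  "c"  orig:{S}
  [2..2]={T3}  "a"  orig:{}
  [0..1]=∅  "bc"
  [1..2]=∅  "ca"
  [0..2]=∅  "bca"

S ∉ T[0,2] ⇒ NO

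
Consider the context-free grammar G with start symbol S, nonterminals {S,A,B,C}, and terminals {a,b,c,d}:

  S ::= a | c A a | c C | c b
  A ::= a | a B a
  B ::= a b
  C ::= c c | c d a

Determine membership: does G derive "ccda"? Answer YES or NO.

CNF form of G:
  S -> T2 C | T2 T1 | T2 X6 | a
  A -> T0 X4 | a
  B -> T0 T1
  C -> T2 T2 | T2 X5
  T0 -> a
  T1 -> b
  T2 -> c
  T3 -> d
  X4 -> B T0
  X5 -> T3 T0
  X6 -> A T0

Fill CYK table bottom-up:
  T[0,0] 'c' = {T2}  orig:{}
  T[1,1] 'c' = {T2}  orig:{}
  T[2,2] 'd' = {T3}  orig:{}
  T[3,3] 'a' = {A,S,T0}  orig:{A,S}
  T[0,1] 'cc' = {C}
  T[1,2] 'cd' = ∅
  T[2,3] 'da' = {X5}  orig:{}
  T[0,2] 'ccd' = ∅
  T[1,3] 'cda' = {C}
  T[0,3] 'ccda' = {S}

S ∈ T[0,3] ⇒ YES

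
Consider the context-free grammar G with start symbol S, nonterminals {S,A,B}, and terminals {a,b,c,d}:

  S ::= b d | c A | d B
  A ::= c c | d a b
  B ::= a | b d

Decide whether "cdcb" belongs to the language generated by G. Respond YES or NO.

Convert to CNF:
  S -> T0 A | T1 B | T3 T1
  A -> T0 T0 | T1 X4
  B -> T3 T1 | a
  T0 -> c
  T1 -> d
  T2 -> a
  T3 -> b
  X4 -> T2 T3

CYK table (by increasing span):
  cell(0,0) c: {T0}  orig:{}
  cell(1,1) d: {T1}  orig:{}
  cell(2,2) c: {T0}  orig:{}
  cell(3,3) b: {T3}  orig:{}
  cell(0,1) cd: ∅
  cell(1,2) dc: ∅
  cell(2,3) cb: ∅
  cell(0,2) cdc: ∅
  cell(1,3) dcb: ∅
  cell(0,3) cdcb: ∅

S ∉ T[0,3] ⇒ NO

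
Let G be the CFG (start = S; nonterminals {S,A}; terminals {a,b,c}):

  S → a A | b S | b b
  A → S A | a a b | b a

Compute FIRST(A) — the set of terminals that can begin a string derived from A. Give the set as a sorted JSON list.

FIRST iteration:
iter 1:
  A via A→a a b: +{a}
  A via A→b a: +{b}
  S via S→a A: +{a}
  S via S→b S: +{b}
  FIRST[S]={a,b}  FIRST[A]={a,b}
iter 2: (no change)
  FIRST[S]={a,b}  FIRST[A]={a,b}

FIRST(A) = ["a", "b"]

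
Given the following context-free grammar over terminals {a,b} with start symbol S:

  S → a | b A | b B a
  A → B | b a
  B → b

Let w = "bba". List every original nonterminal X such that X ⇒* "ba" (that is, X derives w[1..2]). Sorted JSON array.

Convert to CNF:
  S -> T0 A | T0 X2 | a
  A -> T0 T1 | b
  B -> b
  T0 -> b
  T1 -> a
  X2 -> B T1

CYK fill — only the sub-triangle for w[1..2]:
  T[1,1] 'b' = {A,B,T0}  orig:{A,B}
  T[2,2] 'a' = {S,T1}  orig:{S}
  T[1,2] 'ba' = {A,X2}  orig:{A}

Original NTs in T[1,2] deriving "ba": ["A"]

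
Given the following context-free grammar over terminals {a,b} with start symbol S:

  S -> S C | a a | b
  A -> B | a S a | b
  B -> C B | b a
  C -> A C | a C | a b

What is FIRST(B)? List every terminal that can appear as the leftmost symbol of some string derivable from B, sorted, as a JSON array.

FIRST iteration:
[1]
  A via A→a S a: +{a}
  A via A→b: +{b}
  B via B→b a: +{b}
  C via C→A C: +{a,b}
  S via S→a a: +{a}
  S via S→b: +{b}
  FIRST(S)={a,b}  FIRST(A)={a,b}  FIRST(B)={b}  FIRST(C)={a,b}
[2]
  B via B→C B: +{a}
  FIRST(S)={a,b}  FIRST(A)={a,b}  FIRST(B)={a,b}  FIRST(C)={a,b}
[3] (stable)
  FIRST(S)={a,b}  FIRST(A)={a,b}  FIRST(B)={a,b}  FIRST(C)={a,b}

FIRST(B) = ["a", "b"]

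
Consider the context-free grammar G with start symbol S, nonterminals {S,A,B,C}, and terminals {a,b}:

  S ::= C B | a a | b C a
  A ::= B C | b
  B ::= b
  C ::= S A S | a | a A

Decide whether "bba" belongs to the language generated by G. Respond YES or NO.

Convert to CNF:
  S -> C B | T0 T0 | T1 X3
  A -> B C | b
  B -> b
  C -> S X2 | T0 A | a
  T0 -> a
  T1 -> b
  X2 -> A S
  X3 -> C T0

Fill CYK table bottom-up:
  T[0,0] 'b' = {A,B,T1}  orig:{A,B}
  T[1,1] 'b' = {A,B,T1}  orig:{A,B}
  T[2,2] 'a' = {C,T0}  orig:{C}
  T[0,1] 'bb' = ∅
  T[1,2] 'ba' = {A}
  T[0,2] 'bba' = ∅

S ∉ T[0,2] ⇒ NO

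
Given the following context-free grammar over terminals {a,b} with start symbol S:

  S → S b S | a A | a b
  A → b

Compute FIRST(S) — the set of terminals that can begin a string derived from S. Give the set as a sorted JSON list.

Compute FIRST by fixpoint:
iter 1:
  A via A→b: +{b}
  S via S→a A: +{a}
  FIRST[S]={a}  FIRST[A]={b}
iter 2: — fixpoint
  FIRST[S]={a}  FIRST[A]={b}

FIRST(S) = ["a"]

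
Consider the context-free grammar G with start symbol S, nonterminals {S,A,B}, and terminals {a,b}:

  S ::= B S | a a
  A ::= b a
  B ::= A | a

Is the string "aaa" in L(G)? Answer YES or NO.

CNF form of G:
  S -> B S | T1 T1
  A -> T0 T1
  B -> T0 T1 | a
  T0 -> b
  T1 -> a

CYK fill:
  T[0,0] 'a' = {B,T1}  orig:{B}
  T[1,1] 'a' = {B,T1}  orig:{B}
  T[2,2] 'a' = {B,T1}  orig:{B}
  T[0,1] 'aa' = {S}
  T[1,2] 'aa' = {S}
  T[0,2] 'aaa' = {S}

S ∈ T[0,2] ⇒ YES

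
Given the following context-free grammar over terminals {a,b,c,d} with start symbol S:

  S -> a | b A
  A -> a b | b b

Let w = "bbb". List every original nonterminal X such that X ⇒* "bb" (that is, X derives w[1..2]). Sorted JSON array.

Convert to CNF:
  S -> T1 A | a
  A -> T0 T1 | T1 T1
  T0 -> a
  T1 -> b

CYK table (by increasing span) — only the sub-triangle for w[1..2]:
  [1..1]={T1}  "b"  orig:{}
  [2..2]={T1}  "b"  orig:{}
  [1..2]={A}  "bb"

Original NTs in T[1,2] deriving "bb": ["A"]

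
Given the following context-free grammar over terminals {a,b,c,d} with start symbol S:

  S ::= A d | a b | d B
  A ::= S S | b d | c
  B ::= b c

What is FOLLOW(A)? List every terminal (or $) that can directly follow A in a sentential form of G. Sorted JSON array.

Compute FIRST by fixpoint:
iter 1:
  A via A→b d: +{b}
  A via A→c: +{c}
  B via B→b c: +{b}
  S via S→A d: +{b,c}
  S via S→a b: +{a}
  S via S→d B: +{d}
  FIRST(S)={a,b,c,d}  FIRST(A)={b,c}  FIRST(B)={b}
iter 2:
  A via A→S S: +{a,d}
  FIRST(S)={a,b,c,d}  FIRST(A)={a,b,c,d}  FIRST(B)={b}
iter 3: (stable)
  FIRST(S)={a,b,c,d}  FIRST(A)={a,b,c,d}  FIRST(B)={b}

FOLLOW sets:
initialize: $ ∈ FOLLOW(S)
round 1:
  A→S S: FOLLOW(S) ⊇ FIRST(S) = {a,b,c,d}; new: +{a,b,c,d}
  S→A d: FOLLOW(A) ⊇ FIRST(d) = {d}; new: +{d}
  S→d B: FOLLOW(B) ⊇ FOLLOW(S) ⊇ {$,a,b,c,d}; new: +{$,a,b,c,d}
  S: {$,a,b,c,d}  A: {d}  B: {$,a,b,c,d}
round 2: (stable)
  S: {$,a,b,c,d}  A: {d}  B: {$,a,b,c,d}

FOLLOW(A) = ["d"]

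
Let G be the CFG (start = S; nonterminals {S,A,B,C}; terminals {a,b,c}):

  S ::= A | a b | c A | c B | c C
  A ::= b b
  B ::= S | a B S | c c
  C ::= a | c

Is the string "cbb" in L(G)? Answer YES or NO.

CNF form of G:
  S -> T0 T0 | T1 T0 | T2 A | T2 B | T2 C
  A -> T0 T0
  B -> T0 T0 | T1 T0 | T1 X3 | T2 A | T2 B | T2 C | T2 T2
  C -> a | c
  T0 -> b
  T1 -> a
  T2 -> c
  X3 -> B S

CYK table (by increasing span):
  [0..0]={C,T2}  "c"  orig:{C}
  [1..1]={T0}  "b"  orig:{}
  [2..2]={T0}  "b"  orig:{}
  [0..1]=∅  "cb"
  [1..2]={A,B,S}  "bb"
  [0..2]={B,S}  "cbb"

S ∈ T[0,2] ⇒ YES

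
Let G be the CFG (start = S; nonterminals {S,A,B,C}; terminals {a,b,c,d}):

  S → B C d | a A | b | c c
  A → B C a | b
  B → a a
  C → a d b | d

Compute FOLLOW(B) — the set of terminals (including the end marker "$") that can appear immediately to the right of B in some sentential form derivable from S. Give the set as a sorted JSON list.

Compute FIRST by fixpoint:
iter 1:
  A via A→b: +{b}
  B via B→a a: +{a}
  C via C→a d b: +{a}
  C via C→d: +{d}
  S via S→B C d: +{a}
  S via S→b: +{b}
  S via S→c c: +{c}
  FIRST(S)={a,b,c}  FIRST(A)={b}  FIRST(B)={a}  FIRST(C)={a,d}
iter 2:
  A via A→B C a: +{a}
  FIRST(S)={a,b,c}  FIRST(A)={a,b}  FIRST(B)={a}  FIRST(C)={a,d}
iter 3: (no change)
  FIRST(S)={a,b,c}  FIRST(A)={a,b}  FIRST(B)={a}  FIRST(C)={a,d}

FOLLOW iteration:
seed FOLLOW(S) with $
round 1:
  A→B C a: FOLLOW(B) ⊇ FIRST(C) = {a,d}; new: +{a,d}
  A→B C a: FOLLOW(C) ⊇ FIRST(a) = {a}; new: +{a}
  S→B C d: FOLLOW(C) ⊇ FIRST(d) = {d}; new: +{d}
  S→a A: FOLLOW(A) ⊇ FOLLOW(S) ⊇ {$}; new: +{$}
  S: {$}  A: {$}  B: {a,d}  C: {a,d}
round 2: done
  S: {$}  A: {$}  B: {a,d}  C: {a,d}

FOLLOW(B) = ["a", "d"]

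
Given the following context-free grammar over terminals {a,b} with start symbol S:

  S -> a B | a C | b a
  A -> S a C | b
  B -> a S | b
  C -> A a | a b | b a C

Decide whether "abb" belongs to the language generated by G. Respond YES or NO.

Convert to CNF:
  S -> T0 B | T0 C | T1 T0
  A -> S X2 | b
  B -> T0 S | b
  C -> A T0 | T0 T1 | T1 X3
  T0 -> a
  T1 -> b
  X2 -> T0 C
  X3 -> T0 C

CYK fill:
  [0..0]={T0}  "a"  orig:{}
  [1..1]={A,B,T1}  "b"  orig:{A,B}
  [2..2]={A,B,T1}  "b"  orig:{A,B}
  [0..1]={C,S}  "ab"
  [1..2]=∅  "bb"
  [0..2]=∅  "abb"

S ∉ T[0,2] ⇒ NO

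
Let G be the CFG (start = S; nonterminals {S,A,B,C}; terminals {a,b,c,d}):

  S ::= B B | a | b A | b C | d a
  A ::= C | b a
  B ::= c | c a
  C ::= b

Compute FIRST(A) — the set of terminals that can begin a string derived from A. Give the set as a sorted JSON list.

Compute FIRST by fixpoint:
[1]
  A via A→b a: +{b}
  B via B→c: +{c}
  C via C→b: +{b}
  S via S→B B: +{c}
  S via S→a: +{a}
  S via S→b A: +{b}
  S via S→d a: +{d}
  S: {a,b,c,d}  A: {b}  B: {c}  C: {b}
[2] (no change)
  S: {a,b,c,d}  A: {b}  B: {c}  C: {b}

FIRST(A) = ["b"]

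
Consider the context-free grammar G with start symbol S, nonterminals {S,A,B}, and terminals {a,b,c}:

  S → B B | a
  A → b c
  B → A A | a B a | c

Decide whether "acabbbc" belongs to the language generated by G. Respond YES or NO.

Convert to CNF:
  S -> B B | a
  A -> T0 T1
  B -> A A | T2 X3 | c
  T0 -> b
  T1 -> c
  T2 -> a
  X3 -> B T2

CYK fill:
  [0..0]={S,T2}  "a"  orig:{S}
  [1..1]={B,T1}  "c"  orig:{B}
  [2..2]={S,T2}  "a"  orig:{S}
  [3..3]={T0}  "b"  orig:{}
  [4..4]={T0}  "b"  orig:{}
  [5..5]={T0}  "b"  orig:{}
  [6..6]={B,T1}  "c"  orig:{B}
  [0..1]=∅  "ac"
  [1..2]={X3}  "ca"  orig:{}
  [2..3]=∅  "ab"
  [3..4]=∅  "bb"
  [4..5]=∅  "bb"
  [5..6]={A}  "bc"
  [0..2]={B}  "aca"
  [1..3]=∅  "cab"
  [2..4]=∅  "abb"
  [3..5]=∅  "bbb"
  [4..6]=∅  "bbc"
  [0..3]=∅  "acab"
  [1..4]=∅  "cabb"
  [2..5]=∅  "abbb"
  [3..6]=∅  "bbbc"
  [0..4]=∅  "acabb"
  [1..5]=∅  "cabbb"
  [2..6]=∅  "abbbc"
  [0..5]=∅  "acabbb"
  [1..6]=∅  "cabbbc"
  [0..6]=∅  "acabbbc"

S ∉ T[0,6] ⇒ NO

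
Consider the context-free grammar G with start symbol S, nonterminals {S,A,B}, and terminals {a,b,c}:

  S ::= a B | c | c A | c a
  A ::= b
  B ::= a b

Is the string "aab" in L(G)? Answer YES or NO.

CNF form of G:
  S -> T0 B | T2 A | T2 T0 | c
  A -> b
  B -> T0 T1
  T0 -> a
  T1 -> b
  T2 -> c

CYK fill:
  [0..0]={T0}  "a"  orig:{}
  [1..1]={T0}  "a"  orig:{}
  [2..2]={A,T1}  "b"  orig:{A}
  [0..1]=∅  "aa"
  [1..2]={B}  "ab"
  [0..2]={S}  "aab"

S ∈ T[0,2] ⇒ YES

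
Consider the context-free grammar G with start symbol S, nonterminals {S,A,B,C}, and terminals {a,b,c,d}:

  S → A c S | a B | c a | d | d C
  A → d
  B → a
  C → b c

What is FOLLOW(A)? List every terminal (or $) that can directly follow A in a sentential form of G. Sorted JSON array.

FIRST sets, iterate to fixpoint:
[1]
  A via A→d: +{d}
  B via B→a: +{a}
  C via C→b c: +{b}
  S via S→A c S: +{d}
  S via S→a B: +{a}
  S via S→c a: +{c}
  FIRST(S)={a,c,d}  FIRST(A)={d}  FIRST(B)={a}  FIRST(C)={b}
[2] done
  FIRST(S)={a,c,d}  FIRST(A)={d}  FIRST(B)={a}  FIRST(C)={b}

FOLLOW sets:
FOLLOW(S) := {$}
pass 1:
  S→A c S: FOLLOW(A) ⊇ FIRST(c) = {c}; new: +{c}
  S→a B: FOLLOW(B) ⊇ FOLLOW(S) ⊇ {$}; new: +{$}
  S→d C: FOLLOW(C) ⊇ FOLLOW(S) ⊇ {$}; new: +{$}
  FOLLOW[S]={$}  FOLLOW[A]={c}  FOLLOW[B]={$}  FOLLOW[C]={$}
pass 2: (stable)
  FOLLOW[S]={$}  FOLLOW[A]={c}  FOLLOW[B]={$}  FOLLOW[C]={$}

FOLLOW(A) = ["c"]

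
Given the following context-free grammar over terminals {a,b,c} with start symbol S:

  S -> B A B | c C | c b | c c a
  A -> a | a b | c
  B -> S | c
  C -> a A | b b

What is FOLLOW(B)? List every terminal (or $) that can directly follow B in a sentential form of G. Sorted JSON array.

FIRST iteration:
pass 1:
  A via A→a: +{a}
  A via A→c: +{c}
  B via B→c: +{c}
  C via C→a A: +{a}
  C via C→b b: +{b}
  S via S→B A B: +{c}
  S: {c}  A: {a,c}  B: {c}  C: {a,b}
pass 2: — fixpoint
  S: {c}  A: {a,c}  B: {c}  C: {a,b}

Compute FOLLOW by fixpoint:
seed FOLLOW(S) with $
iter 1:
  S→B A B: FOLLOW(B) ⊇ FIRST(A) = {a,c}; new: +{a,c}
  S→B A B: FOLLOW(A) ⊇ FIRST(B) = {c}; new: +{c}
  S→B A B: FOLLOW(B) ⊇ FOLLOW(S) ⊇ {$}; new: +{$}
  S→c C: FOLLOW(C) ⊇ FOLLOW(S) ⊇ {$}; new: +{$}
  FOLLOW(S)={$}  FOLLOW(A)={c}  FOLLOW(B)={$,a,c}  FOLLOW(C)={$}
iter 2:
  B→S: FOLLOW(S) ⊇ FOLLOW(B) ⊇ {$,a,c}; new: +{a,c}
  C→a A: FOLLOW(A) ⊇ FOLLOW(C) ⊇ {$}; new: +{$}
  S→c C: FOLLOW(C) ⊇ FOLLOW(S) ⊇ {$,a,c}; new: +{a,c}
  FOLLOW(S)={$,a,c}  FOLLOW(A)={$,c}  FOLLOW(B)={$,a,c}  FOLLOW(C)={$,a,c}
iter 3:
  C→a A: FOLLOW(A) ⊇ FOLLOW(C) ⊇ {$,a,c}; new: +{a}
  FOLLOW(S)={$,a,c}  FOLLOW(A)={$,a,c}  FOLLOW(B)={$,a,c}  FOLLOW(C)={$,a,c}
iter 4: — fixpoint
  FOLLOW(S)={$,a,c}  FOLLOW(A)={$,a,c}  FOLLOW(B)={$,a,c}  FOLLOW(C)={$,a,c}

FOLLOW(B) = ["$", "a", "c"]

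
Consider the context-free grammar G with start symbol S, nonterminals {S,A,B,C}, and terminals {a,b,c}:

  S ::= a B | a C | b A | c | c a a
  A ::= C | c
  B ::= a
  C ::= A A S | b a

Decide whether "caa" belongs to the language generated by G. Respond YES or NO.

Convert to CNF:
  S -> T0 A | T1 B | T1 C | T2 X5 | c
  A -> A X3 | T0 T1 | c
  B -> a
  C -> A X4 | T0 T1
  T0 -> b
  T1 -> a
  T2 -> c
  X3 -> A S
  X4 -> A S
  X5 -> T1 T1

CYK table (by increasing span):
  [0..0]={A,S,T2}  "c"  orig:{A,S}
  [1..1]={B,T1}  "a"  orig:{B}
  [2..2]={B,T1}  "a"  orig:{B}
  [0..1]=∅  "ca"
  [1..2]={S,X5}  "aa"  orig:{S}
  [0..2]={S,X3,X4}  "caa"  orig:{S}

S ∈ T[0,2] ⇒ YES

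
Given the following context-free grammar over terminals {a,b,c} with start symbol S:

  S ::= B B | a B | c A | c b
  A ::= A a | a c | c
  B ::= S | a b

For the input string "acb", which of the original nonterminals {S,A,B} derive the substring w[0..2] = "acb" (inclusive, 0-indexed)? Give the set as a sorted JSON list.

Convert to CNF:
  S -> B B | T0 B | T1 A | T1 T2
  A -> A T0 | T0 T1 | c
  B -> B B | T0 B | T0 T2 | T1 A | T1 T2
  T0 -> a
  T1 -> c
  T2 -> b

CYK fill — only the sub-triangle for w[0..2]:
  [0..0]={T0}  "a"  orig:{}
  [1..1]={A,T1}  "c"  orig:{A}
  [2..2]={T2}  "b"  orig:{}
  [0..1]={A}  "ac"
  [1..2]={B,S}  "cb"
  [0..2]={B,S}  "acb"

Original NTs in T[0,2] deriving "acb": ["B", "S"]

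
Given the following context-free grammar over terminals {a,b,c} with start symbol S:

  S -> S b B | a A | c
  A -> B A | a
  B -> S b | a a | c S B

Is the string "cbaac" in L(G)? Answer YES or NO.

CNF form of G:
  S -> S X4 | T1 A | c
  A -> B A | a
  B -> S T0 | T1 T1 | T2 X3
  T0 -> b
  T1 -> a
  T2 -> c
  X3 -> S B
  X4 -> T0 B

CYK table (by increasing span):
  [0..0]={S,T2}  "c"  orig:{S}
  [1..1]={T0}  "b"  orig:{}
  [2..2]={A,T1}  "a"  orig:{A}
  [3..3]={A,T1}  "a"  orig:{A}
  [4..4]={S,T2}  "c"  orig:{S}
  [0..1]={B}  "cb"
  [1..2]=∅  "ba"
  [2..3]={B,S}  "aa"
  [3..4]=∅  "ac"
  [0..2]={A}  "cba"
  [1..3]={X4}  "baa"  orig:{}
  [2..4]=∅  "aac"
  [0..3]={S}  "cbaa"
  [1..4]=∅  "baac"
  [0..4]=∅  "cbaac"

S ∉ T[0,4] ⇒ NO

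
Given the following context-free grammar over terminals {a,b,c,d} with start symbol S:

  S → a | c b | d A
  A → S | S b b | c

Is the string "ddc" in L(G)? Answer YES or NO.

CNF form of G:
  S -> T1 T0 | T2 A | a
  A -> S X3 | T1 T0 | T2 A | a | c
  T0 -> b
  T1 -> c
  T2 -> d
  X3 -> T0 T0

Fill CYK table bottom-up:
  T[0,0] 'd' = {T2}  orig:{}
  T[1,1] 'd' = {T2}  orig:{}
  T[2,2] 'c' = {A,T1}  orig:{A}
  T[0,1] 'dd' = ∅
  T[1,2] 'dc' = {A,S}
  T[0,2] 'ddc' = {A,S}

S ∈ T[0,2] ⇒ YES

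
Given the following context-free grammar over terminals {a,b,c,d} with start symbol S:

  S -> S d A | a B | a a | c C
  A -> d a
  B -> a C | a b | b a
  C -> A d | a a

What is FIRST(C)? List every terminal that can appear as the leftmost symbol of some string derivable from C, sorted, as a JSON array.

Compute FIRST by fixpoint:
pass 1:
  A via A→d a: +{d}
  B via B→a C: +{a}
  B via B→b a: +{b}
  C via C→A d: +{d}
  C via C→a a: +{a}
  S via S→a B: +{a}
  S via S→c C: +{c}
  FIRST(S)={a,c}  FIRST(A)={d}  FIRST(B)={a,b}  FIRST(C)={a,d}
pass 2: (stable)
  FIRST(S)={a,c}  FIRST(A)={d}  FIRST(B)={a,b}  FIRST(C)={a,d}

FIRST(C) = ["a", "d"]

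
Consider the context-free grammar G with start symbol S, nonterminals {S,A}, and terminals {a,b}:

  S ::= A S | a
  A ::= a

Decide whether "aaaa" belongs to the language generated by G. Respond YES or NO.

Convert to CNF:
  S -> A S | a
  A -> a

Fill CYK table bottom-up:
  [0..0]={A,S}  "a"
  [1..1]={A,S}  "a"
  [2..2]={A,S}  "a"
  [3..3]={A,S}  "a"
  [0..1]={S}  "aa"
  [1..2]={S}  "aa"
  [2..3]={S}  "aa"
  [0..2]={S}  "aaa"
  [1..3]={S}  "aaa"
  [0..3]={S}  "aaaa"

S ∈ T[0,3] ⇒ YES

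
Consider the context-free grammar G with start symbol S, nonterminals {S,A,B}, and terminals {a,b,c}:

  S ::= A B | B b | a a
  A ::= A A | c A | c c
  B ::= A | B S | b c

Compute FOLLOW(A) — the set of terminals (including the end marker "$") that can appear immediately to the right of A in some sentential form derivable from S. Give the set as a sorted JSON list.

Compute FIRST by fixpoint:
[1]
  A via A→c A: +{c}
  B via B→A: +{c}
  B via B→b c: +{b}
  S via S→A B: +{c}
  S via S→B b: +{b}
  S via S→a a: +{a}
  S: {a,b,c}  A: {c}  B: {b,c}
[2] done
  S: {a,b,c}  A: {c}  B: {b,c}

FOLLOW iteration:
seed FOLLOW(S) with $
[1]
  A→A A: FOLLOW(A) ⊇ FIRST(A) = {c}; new: +{c}
  B→B S: FOLLOW(B) ⊇ FIRST(S) = {a,b,c}; new: +{a,b,c}
  B→B S: FOLLOW(S) ⊇ FOLLOW(B) ⊇ {a,b,c}; new: +{a,b,c}
  S→A B: FOLLOW(A) ⊇ FIRST(B) = {b,c}; new: +{b}
  S→A B: FOLLOW(B) ⊇ FOLLOW(S) ⊇ {$,a,b,c}; new: +{$}
  FOLLOW(S)={$,a,b,c}  FOLLOW(A)={b,c}  FOLLOW(B)={$,a,b,c}
[2]
  B→A: FOLLOW(A) ⊇ FOLLOW(B) ⊇ {$,a,b,c}; new: +{$,a}
  FOLLOW(S)={$,a,b,c}  FOLLOW(A)={$,a,b,c}  FOLLOW(B)={$,a,b,c}
[3] (no change)
  FOLLOW(S)={$,a,b,c}  FOLLOW(A)={$,a,b,c}  FOLLOW(B)={$,a,b,c}

FOLLOW(A) = ["$", "a", "b", "c"]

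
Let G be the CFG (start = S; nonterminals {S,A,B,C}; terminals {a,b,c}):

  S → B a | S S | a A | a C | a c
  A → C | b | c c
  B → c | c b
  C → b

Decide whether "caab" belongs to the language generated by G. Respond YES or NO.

Convert to CNF:
  S -> B T2 | S S | T2 A | T2 C | T2 T0
  A -> T0 T0 | b
  B -> T0 T1 | c
  C -> b
  T0 -> c
  T1 -> b
  T2 -> a

CYK table (by increasing span):
  [0..0]={B,T0}  "c"  orig:{B}
  [1..1]={T2}  "a"  orig:{}
  [2..2]={T2}  "a"  orig:{}
  [3..3]={A,C,T1}  "b"  orig:{A,C}
  [0..1]={S}  "ca"
  [1..2]=∅  "aa"
  [2..3]={S}  "ab"
  [0..2]=∅  "caa"
  [1..3]=∅  "aab"
  [0..3]={S}  "caab"

S ∈ T[0,3] ⇒ YES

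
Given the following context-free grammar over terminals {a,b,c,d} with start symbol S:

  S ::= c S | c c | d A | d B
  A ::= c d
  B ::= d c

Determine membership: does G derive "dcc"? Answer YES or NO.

Convert to CNF:
  S -> T0 S | T0 T0 | T1 A | T1 B
  A -> T0 T1
  B -> T1 T0
  T0 -> c
  T1 -> d

CYK table (by increasing span):
  [0..0]={T1}  "d"  orig:{}
  [1..1]={T0}  "c"  orig:{}
  [2..2]={T0}  "c"  orig:{}
  [0..1]={B}  "dc"
  [1..2]={S}  "cc"
  [0..2]=∅  "dcc"

S ∉ T[0,2] ⇒ NO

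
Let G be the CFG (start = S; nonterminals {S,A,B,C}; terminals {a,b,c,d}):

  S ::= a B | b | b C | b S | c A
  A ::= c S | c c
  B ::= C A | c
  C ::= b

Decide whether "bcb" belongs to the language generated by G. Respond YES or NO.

CNF form of G:
  S -> T0 A | T1 B | T2 C | T2 S | b
  A -> T0 S | T0 T0
  B -> C A | c
  C -> b
  T0 -> c
  T1 -> a
  T2 -> b

CYK table (by increasing span):
  [0..0]={C,S,T2}  "b"  orig:{C,S}
  [1..1]={B,T0}  "c"  orig:{B}
  [2..2]={C,S,T2}  "b"  orig:{C,S}
  [0..1]=∅  "bc"
  [1..2]={A}  "cb"
  [0..2]={B}  "bcb"

S ∉ T[0,2] ⇒ NO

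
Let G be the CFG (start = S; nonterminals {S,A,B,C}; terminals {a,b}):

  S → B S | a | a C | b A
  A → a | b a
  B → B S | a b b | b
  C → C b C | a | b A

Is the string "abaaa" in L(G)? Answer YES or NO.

Convert to CNF:
  S -> B S | T0 A | T1 C | a
  A -> T0 T1 | a
  B -> B S | T1 X2 | b
  C -> C X3 | T0 A | a
  T0 -> b
  T1 -> a
  X2 -> T0 T0
  X3 -> T0 C

CYK fill:
  T[0,0] 'a' = {A,C,S,T1}  orig:{A,C,S}
  T[1,1] 'b' = {B,T0}  orig:{B}
  T[2,2] 'a' = {A,C,S,T1}  orig:{A,C,S}
  T[3,3] 'a' = {A,C,S,T1}  orig:{A,C,S}
  T[4,4] 'a' = {A,C,S,T1}  orig:{A,C,S}
  T[0,1] 'ab' = ∅
  T[1,2] 'ba' = {A,B,C,S,X3}  orig:{A,B,C,S}
  T[2,3] 'aa' = {S}
  T[3,4] 'aa' = {S}
  T[0,2] 'aba' = {C,S}
  T[1,3] 'baa' = {B,S}
  T[2,4] 'aaa' = ∅
  T[0,3] 'abaa' = ∅
  T[1,4] 'baaa' = {B,S}
  T[0,4] 'abaaa' = ∅

S ∉ T[0,4] ⇒ NO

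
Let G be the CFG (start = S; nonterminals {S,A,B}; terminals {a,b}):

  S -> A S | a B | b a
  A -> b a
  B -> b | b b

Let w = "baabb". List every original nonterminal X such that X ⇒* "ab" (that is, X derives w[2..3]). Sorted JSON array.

Convert to CNF:
  S -> A S | T0 T1 | T1 B
  A -> T0 T1
  B -> T0 T0 | b
  T0 -> b
  T1 -> a

CYK table (by increasing span), restricted to cells inside w[2..3]:
  cell(2,2) a: {T1}  orig:{}
  cell(3,3) b: {B,T0}  orig:{B}
  cell(2,3) ab: {S}

Original NTs in T[2,3] deriving "ab": ["S"]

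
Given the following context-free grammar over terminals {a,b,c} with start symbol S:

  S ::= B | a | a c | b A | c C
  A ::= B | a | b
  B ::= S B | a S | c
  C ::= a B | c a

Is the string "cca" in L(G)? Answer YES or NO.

CNF form of G:
  S -> S B | T0 S | T0 T1 | T1 C | T2 A | a | c
  A -> S B | T0 S | a | b | c
  B -> S B | T0 S | c
  C -> T0 B | T1 T0
  T0 -> a
  T1 -> c
  T2 -> b

CYK table (by increasing span):
  cell(0,0) c: {A,B,S,T1}  orig:{A,B,S}
  cell(1,1) c: {A,B,S,T1}  orig:{A,B,S}
  cell(2,2) a: {A,S,T0}  orig:{A,S}
  cell(0,1) cc: {A,B,S}
  cell(1,2) ca: {C}
  cell(0,2) cca: {S}

S ∈ T[0,2] ⇒ YES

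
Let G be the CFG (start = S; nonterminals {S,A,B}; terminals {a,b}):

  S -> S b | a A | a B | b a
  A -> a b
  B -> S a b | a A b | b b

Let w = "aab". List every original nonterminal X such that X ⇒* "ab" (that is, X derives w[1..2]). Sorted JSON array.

Convert to CNF:
  S -> S T1 | T0 A | T0 B | T1 T0
  A -> T0 T1
  B -> S X2 | T0 X3 | T1 T1
  T0 -> a
  T1 -> b
  X2 -> T0 T1
  X3 -> A T1

CYK fill, restricted to cells inside w[1..2]:
  T[1,1] 'a' = {T0}  orig:{}
  T[2,2] 'b' = {T1}  orig:{}
  T[1,2] 'ab' = {A,X2}  orig:{A}

Original NTs in T[1,2] deriving "ab": ["A"]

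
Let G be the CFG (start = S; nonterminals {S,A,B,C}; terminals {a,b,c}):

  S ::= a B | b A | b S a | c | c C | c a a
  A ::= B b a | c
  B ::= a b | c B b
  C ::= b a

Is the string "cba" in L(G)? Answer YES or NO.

CNF form of G:
  S -> T0 A | T0 X5 | T1 B | T2 C | T2 X6 | c
  A -> B X3 | c
  B -> T1 T0 | T2 X4
  C -> T0 T1
  T0 -> b
  T1 -> a
  T2 -> c
  X3 -> T0 T1
  X4 -> B T0
  X5 -> S T1
  X6 -> T1 T1

Fill CYK table bottom-up:
  [0..0]={A,S,T2}  "c"  orig:{A,S}
  [1..1]={T0}  "b"  orig:{}
  [2..2]={T1}  "a"  orig:{}
  [0..1]=∅  "cb"
  [1..2]={C,X3}  "ba"  orig:{C}
  [0..2]={S}  "cba"

S ∈ T[0,2] ⇒ YES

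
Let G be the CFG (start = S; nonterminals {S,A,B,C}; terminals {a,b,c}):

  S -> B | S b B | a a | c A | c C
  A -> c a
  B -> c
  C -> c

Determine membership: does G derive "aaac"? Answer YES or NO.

CNF form of G:
  S -> S X3 | T0 A | T0 C | T1 T1 | c
  A -> T0 T1
  B -> c
  C -> c
  T0 -> c
  T1 -> a
  T2 -> b
  X3 -> T2 B

CYK fill:
  [0..0]={T1}  "a"  orig:{}
  [1..1]={T1}  "a"  orig:{}
  [2..2]={T1}  "a"  orig:{}
  [3..3]={B,C,S,T0}  "c"  orig:{B,C,S}
  [0..1]={S}  "aa"
  [1..2]={S}  "aa"
  [2..3]=∅  "ac"
  [0..2]=∅  "aaa"
  [1..3]=∅  "aac"
  [0..3]=∅  "aaac"

S ∉ T[0,3] ⇒ NO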